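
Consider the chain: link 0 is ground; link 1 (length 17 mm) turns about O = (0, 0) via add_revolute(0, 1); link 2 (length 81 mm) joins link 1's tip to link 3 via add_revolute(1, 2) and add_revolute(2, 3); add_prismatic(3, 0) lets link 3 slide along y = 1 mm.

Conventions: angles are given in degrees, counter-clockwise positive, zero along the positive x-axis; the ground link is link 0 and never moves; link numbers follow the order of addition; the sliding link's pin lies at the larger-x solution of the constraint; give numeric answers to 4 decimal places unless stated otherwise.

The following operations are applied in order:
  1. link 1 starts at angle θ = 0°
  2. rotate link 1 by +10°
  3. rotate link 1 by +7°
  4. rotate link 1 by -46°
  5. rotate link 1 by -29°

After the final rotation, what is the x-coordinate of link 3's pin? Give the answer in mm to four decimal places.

geometry: r = 17 mm, L = 81 mm, e = 1 mm; θ starts at 0°
rotate link 1 by +10°: θ ← 0° +10° = 10°
rotate link 1 by +7°: θ ← 10° +7° = 17°
rotate link 1 by -46°: θ ← 17° -46° = -29°
rotate link 1 by -29°: θ ← -29° -29° = -58°
crank pin P = (r cos θ, r sin θ) = (9.008627, -14.416818)
h = r sin θ − e = -14.416818 − 1 = -15.416818
x = r cos θ + √(L² − h²) = 9.008627 + 79.519317 = 88.527944

88.5279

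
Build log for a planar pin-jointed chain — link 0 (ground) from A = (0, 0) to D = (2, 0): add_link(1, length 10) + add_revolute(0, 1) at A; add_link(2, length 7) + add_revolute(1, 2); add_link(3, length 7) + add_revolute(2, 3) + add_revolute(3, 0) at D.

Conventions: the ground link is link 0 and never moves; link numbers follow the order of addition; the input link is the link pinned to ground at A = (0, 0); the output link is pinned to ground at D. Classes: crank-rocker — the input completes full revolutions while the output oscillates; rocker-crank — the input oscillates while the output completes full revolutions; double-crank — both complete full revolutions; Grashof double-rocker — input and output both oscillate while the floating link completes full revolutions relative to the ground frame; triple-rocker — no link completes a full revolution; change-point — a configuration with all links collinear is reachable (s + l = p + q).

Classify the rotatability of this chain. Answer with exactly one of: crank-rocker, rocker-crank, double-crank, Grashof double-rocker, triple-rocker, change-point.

lengths: ground=2, input=10, coupler=7, output=7
sorted: s=2 (shortest), l=10 (longest), p+q=14
s + l = 12 vs p + q = 14
s + l < p + q (Grashof) with shortest = ground link → double-crank

double-crank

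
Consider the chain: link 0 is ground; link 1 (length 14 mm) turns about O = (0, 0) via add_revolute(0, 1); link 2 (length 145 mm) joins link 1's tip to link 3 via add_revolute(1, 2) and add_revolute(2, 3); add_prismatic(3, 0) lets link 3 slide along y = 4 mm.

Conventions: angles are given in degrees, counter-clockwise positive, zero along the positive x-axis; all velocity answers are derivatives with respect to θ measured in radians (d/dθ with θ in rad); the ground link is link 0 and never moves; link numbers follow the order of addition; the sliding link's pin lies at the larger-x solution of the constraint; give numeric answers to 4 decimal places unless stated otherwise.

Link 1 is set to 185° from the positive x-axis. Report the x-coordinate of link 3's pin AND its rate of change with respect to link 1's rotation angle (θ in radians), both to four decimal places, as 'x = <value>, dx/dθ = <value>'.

geometry: r = 14 mm, L = 145 mm, e = 4 mm
crank pin P = (r cos θ, r sin θ) = (-13.946726, -1.220180)
h = r sin θ − e = -1.220180 − 4 = -5.220180
x = r cos θ + √(L² − h²) = -13.946726 + 144.906003 = 130.959277
dx/dθ = −r sin θ − h·r cos θ/√(L² − h²) (θ in radians; h = -5.220180) = 0.717755

x = 130.9593, dx/dθ = 0.7178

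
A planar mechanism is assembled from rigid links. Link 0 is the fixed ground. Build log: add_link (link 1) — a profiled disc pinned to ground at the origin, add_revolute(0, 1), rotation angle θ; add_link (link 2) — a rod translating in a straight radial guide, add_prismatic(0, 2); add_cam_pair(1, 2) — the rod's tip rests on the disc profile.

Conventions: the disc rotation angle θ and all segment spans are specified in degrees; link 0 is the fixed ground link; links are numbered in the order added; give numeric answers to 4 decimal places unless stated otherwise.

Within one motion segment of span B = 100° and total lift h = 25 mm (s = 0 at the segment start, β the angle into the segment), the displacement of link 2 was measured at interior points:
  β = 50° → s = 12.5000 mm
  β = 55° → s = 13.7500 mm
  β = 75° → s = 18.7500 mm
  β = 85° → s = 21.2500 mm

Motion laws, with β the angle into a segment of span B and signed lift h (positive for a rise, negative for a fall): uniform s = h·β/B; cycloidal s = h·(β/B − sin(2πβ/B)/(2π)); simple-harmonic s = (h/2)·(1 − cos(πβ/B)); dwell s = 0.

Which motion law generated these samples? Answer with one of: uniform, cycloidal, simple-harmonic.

candidates at β/B = r: uniform s = h·r (linear in β); cycloidal s = h·(r − sin(2πr)/(2π)); simple-harmonic s = (h/2)(1 − cos(πr))
β=50°: printed 12.5000 | uniform 12.5000, cycloidal 12.5000, simple-harmonic 12.5000
β=55°: printed 13.7500 | uniform 13.7500, cycloidal 14.9795, simple-harmonic 14.4554
β=75°: printed 18.7500 | uniform 18.7500, cycloidal 22.7289, simple-harmonic 21.3388
β=85°: printed 21.2500 | uniform 21.2500, cycloidal 24.4690, simple-harmonic 23.6376
only one law matches every sample → uniform

uniform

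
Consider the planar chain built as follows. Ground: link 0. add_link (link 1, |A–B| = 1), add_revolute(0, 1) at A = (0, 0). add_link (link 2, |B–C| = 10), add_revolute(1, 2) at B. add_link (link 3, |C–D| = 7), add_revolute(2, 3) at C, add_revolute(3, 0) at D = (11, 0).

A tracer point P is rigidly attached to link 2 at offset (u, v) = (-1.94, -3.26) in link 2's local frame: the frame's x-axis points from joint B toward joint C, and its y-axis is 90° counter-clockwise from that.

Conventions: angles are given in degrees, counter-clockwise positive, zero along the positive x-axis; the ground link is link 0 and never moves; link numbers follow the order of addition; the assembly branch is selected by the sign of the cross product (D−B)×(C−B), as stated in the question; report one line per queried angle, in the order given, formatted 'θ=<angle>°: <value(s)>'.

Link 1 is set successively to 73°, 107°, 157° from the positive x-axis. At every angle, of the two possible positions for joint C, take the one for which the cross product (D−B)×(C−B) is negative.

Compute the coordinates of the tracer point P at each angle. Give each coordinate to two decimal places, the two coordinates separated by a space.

A=(0,0), D=(11.00,0)
θ=73°: B = A + 1.00·(cos73°, sin73°) = (0.2924, 0.9563)
θ=73°: |BD| = 10.7502
θ=73°: circle(B,10.00) ∩ circle(D,7.00): a=7.7472, h=6.3231
θ=73°:   candidates: C₊=(8.5713,6.5652) cross=67.975; C₋=(7.4463,-6.0309) cross=-67.975
θ=73°:   branch - wants cross < 0 → take C=(7.4463,-6.0309) (cross=-67.975)
θ=73°: ex = (C−B)/|BC| = (0.7154,-0.6987); ey = (0.6987,0.7154)
θ=73°: P = B + -1.94·ex + -3.26·ey = (-3.3733,-0.0204)
θ=107°: B = A + 1.00·(cos107°, sin107°) = (-0.2924, 0.9563)
θ=107°: |BD| = 11.3328
θ=107°: circle(B,10.00) ∩ circle(D,7.00): a=7.9165, h=6.1097
θ=107°:   candidates: C₊=(8.1115,6.3762) cross=69.240; C₋=(7.0803,-5.7997) cross=-69.240
θ=107°:   branch - wants cross < 0 → take C=(7.0803,-5.7997) (cross=-69.240)
θ=107°: ex = (C−B)/|BC| = (0.7373,-0.6756); ey = (0.6756,0.7373)
θ=107°: P = B + -1.94·ex + -3.26·ey = (-3.9251,-0.1365)
θ=157°: B = A + 1.00·(cos157°, sin157°) = (-0.9205, 0.3907)
θ=157°: |BD| = 11.9269
θ=157°: circle(B,10.00) ∩ circle(D,7.00): a=8.1015, h=5.8623
θ=157°:   candidates: C₊=(7.3687,5.9844) cross=69.919; C₋=(6.9846,-5.7338) cross=-69.919
θ=157°:   branch - wants cross < 0 → take C=(6.9846,-5.7338) (cross=-69.919)
θ=157°: ex = (C−B)/|BC| = (0.7905,-0.6125); ey = (0.6125,0.7905)
θ=157°: P = B + -1.94·ex + -3.26·ey = (-4.4507,-0.9982)

θ=73°: -3.37 -0.02
θ=107°: -3.93 -0.14
θ=157°: -4.45 -1.00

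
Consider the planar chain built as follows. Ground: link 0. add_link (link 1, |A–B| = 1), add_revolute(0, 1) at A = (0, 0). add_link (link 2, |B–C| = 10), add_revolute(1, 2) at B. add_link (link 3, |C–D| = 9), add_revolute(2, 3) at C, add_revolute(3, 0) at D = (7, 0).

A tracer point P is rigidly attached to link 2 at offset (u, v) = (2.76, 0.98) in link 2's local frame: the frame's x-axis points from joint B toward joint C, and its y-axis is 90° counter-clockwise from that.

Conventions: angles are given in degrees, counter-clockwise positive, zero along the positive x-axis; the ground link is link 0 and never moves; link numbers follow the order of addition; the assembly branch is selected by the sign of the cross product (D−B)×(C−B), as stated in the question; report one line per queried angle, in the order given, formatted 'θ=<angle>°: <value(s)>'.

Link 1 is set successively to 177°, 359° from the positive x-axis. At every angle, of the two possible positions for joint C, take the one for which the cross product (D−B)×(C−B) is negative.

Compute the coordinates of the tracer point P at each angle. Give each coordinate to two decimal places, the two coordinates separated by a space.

A=(0,0), D=(7.00,0)
θ=177°: B = A + 1.00·(cos177°, sin177°) = (-0.9986, 0.0523)
θ=177°: |BD| = 7.9988
θ=177°: circle(B,10.00) ∩ circle(D,9.00): a=5.1871, h=8.5495
θ=177°:   candidates: C₊=(4.2443,8.5677) cross=68.386; C₋=(4.1324,-8.5309) cross=-68.386
θ=177°:   branch - wants cross < 0 → take C=(4.1324,-8.5309) (cross=-68.386)
θ=177°: ex = (C−B)/|BC| = (0.5131,-0.8583); ey = (0.8583,0.5131)
θ=177°: P = B + 2.76·ex + 0.98·ey = (1.2587,-1.8138)
θ=359°: B = A + 1.00·(cos359°, sin359°) = (0.9998, -0.0175)
θ=359°: |BD| = 6.0002
θ=359°: circle(B,10.00) ∩ circle(D,9.00): a=4.5834, h=8.8878
θ=359°:   candidates: C₊=(5.5574,8.8836) cross=53.328; C₋=(5.6091,-8.8919) cross=-53.328
θ=359°:   branch - wants cross < 0 → take C=(5.6091,-8.8919) (cross=-53.328)
θ=359°: ex = (C−B)/|BC| = (0.4609,-0.8874); ey = (0.8874,0.4609)
θ=359°: P = B + 2.76·ex + 0.98·ey = (3.1417,-2.0151)

θ=177°: 1.26 -1.81
θ=359°: 3.14 -2.02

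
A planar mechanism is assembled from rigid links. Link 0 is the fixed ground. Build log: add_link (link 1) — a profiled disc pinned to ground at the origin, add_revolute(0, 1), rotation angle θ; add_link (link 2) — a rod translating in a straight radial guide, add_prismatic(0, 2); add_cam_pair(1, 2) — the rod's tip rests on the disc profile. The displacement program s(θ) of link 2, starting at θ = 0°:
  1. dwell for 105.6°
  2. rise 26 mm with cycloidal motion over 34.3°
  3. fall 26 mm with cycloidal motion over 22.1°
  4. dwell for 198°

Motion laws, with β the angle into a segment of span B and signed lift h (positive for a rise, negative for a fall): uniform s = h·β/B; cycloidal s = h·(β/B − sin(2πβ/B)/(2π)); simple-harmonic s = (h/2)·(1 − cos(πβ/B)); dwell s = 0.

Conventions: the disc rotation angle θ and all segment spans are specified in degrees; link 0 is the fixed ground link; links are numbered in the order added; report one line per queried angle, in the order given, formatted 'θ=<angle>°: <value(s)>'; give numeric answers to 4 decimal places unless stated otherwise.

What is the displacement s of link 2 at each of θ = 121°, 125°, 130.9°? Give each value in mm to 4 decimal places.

seg 1 [0°–105.6°] dwell: s stays 0.0000
seg 2 [105.6°–139.9°] cycloidal, h=26: θ=121° here. β=15.4, B=34.3. 26·(0.4490 − sin(2π·0.4490)/(2π)) = 10.3695 → s = 10.3695
seg 2 [105.6°–139.9°] cycloidal, h=26: θ=125° here. β=19.4, B=34.3. 26·(0.5656 − sin(2π·0.5656)/(2π)) = 16.3632 → s = 16.3632
seg 2 [105.6°–139.9°] cycloidal, h=26: θ=130.9° here. β=25.3, B=34.3. 26·(0.7376 − sin(2π·0.7376)/(2π)) = 23.3033 → s = 23.3033

θ=121°: 10.3695
θ=125°: 16.3632
θ=130.9°: 23.3033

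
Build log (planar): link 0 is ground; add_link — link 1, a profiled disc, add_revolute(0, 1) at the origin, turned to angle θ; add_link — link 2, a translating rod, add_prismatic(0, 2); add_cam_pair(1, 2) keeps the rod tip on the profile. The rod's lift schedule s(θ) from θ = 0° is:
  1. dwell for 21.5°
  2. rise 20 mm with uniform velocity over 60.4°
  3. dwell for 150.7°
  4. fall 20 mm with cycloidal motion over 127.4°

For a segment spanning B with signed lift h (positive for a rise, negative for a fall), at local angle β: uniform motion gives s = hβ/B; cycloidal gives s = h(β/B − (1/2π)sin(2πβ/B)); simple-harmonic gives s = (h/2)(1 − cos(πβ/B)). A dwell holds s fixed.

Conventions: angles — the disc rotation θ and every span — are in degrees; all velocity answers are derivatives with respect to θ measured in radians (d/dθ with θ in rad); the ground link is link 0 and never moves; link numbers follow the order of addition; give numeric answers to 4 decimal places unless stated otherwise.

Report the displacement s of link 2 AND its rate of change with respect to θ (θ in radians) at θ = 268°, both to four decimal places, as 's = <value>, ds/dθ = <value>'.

seg 1 [0°–21.5°] dwell: s stays 0.0000
seg 2 [21.5°–81.9°] uniform, h=20: full span → s += 20 → s = 20.0000
seg 3 [81.9°–232.6°] dwell: s stays 20.0000
seg 4 [232.6°–360°] cycloidal, h=-20: θ=268° here. β=35.4, B=127.4. -20·(0.2779 − sin(2π·0.2779)/(2π)) = -2.4229 → s = 17.5771
velocity in seg [232.6°–360°] (cycloidal), θ in radians: β = 35.4° = 0.6178 rad, B = 127.4° = 2.2235 rad; ds/dθ = (h/B)(1 − cos(2πβ/B)) = ((-20)/2.2235)(1 − cos(2π·0.2779)) = -10.561382 mm/rad

s = 17.5771, ds/dθ = -10.5614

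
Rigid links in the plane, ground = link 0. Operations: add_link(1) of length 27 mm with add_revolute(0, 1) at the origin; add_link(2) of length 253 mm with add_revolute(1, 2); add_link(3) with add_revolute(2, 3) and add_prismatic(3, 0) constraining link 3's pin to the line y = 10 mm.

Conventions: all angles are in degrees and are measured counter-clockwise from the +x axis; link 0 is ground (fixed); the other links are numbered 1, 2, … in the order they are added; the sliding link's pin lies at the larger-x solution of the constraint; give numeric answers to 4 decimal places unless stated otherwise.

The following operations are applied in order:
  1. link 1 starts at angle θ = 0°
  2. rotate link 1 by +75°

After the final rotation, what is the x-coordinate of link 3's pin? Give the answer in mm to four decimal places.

geometry: r = 27 mm, L = 253 mm, e = 10 mm; θ starts at 0°
rotate link 1 by +75°: θ ← 0° +75° = 75°
crank pin P = (r cos θ, r sin θ) = (6.988114, 26.079997)
h = r sin θ − e = 26.079997 − 10 = 16.079997
x = r cos θ + √(L² − h²) = 6.988114 + 252.488482 = 259.476597

259.4766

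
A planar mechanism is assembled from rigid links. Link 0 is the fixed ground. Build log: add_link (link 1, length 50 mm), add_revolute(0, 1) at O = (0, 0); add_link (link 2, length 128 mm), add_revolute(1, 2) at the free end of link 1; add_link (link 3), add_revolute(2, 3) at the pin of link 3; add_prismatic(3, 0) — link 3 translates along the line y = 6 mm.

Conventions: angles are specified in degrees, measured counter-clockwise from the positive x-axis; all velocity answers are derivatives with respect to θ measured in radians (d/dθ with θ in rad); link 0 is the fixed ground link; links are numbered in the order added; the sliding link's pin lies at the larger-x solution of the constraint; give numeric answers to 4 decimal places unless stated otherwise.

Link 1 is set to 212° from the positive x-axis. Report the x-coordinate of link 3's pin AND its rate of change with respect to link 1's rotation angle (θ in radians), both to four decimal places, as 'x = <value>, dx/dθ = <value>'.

geometry: r = 50 mm, L = 128 mm, e = 6 mm
crank pin P = (r cos θ, r sin θ) = (-42.402405, -26.495963)
h = r sin θ − e = -26.495963 − 6 = -32.495963
x = r cos θ + √(L² − h²) = -42.402405 + 123.806350 = 81.403945
dx/dθ = −r sin θ − h·r cos θ/√(L² − h²) (θ in radians; h = -32.495963) = 15.366429

x = 81.4039, dx/dθ = 15.3664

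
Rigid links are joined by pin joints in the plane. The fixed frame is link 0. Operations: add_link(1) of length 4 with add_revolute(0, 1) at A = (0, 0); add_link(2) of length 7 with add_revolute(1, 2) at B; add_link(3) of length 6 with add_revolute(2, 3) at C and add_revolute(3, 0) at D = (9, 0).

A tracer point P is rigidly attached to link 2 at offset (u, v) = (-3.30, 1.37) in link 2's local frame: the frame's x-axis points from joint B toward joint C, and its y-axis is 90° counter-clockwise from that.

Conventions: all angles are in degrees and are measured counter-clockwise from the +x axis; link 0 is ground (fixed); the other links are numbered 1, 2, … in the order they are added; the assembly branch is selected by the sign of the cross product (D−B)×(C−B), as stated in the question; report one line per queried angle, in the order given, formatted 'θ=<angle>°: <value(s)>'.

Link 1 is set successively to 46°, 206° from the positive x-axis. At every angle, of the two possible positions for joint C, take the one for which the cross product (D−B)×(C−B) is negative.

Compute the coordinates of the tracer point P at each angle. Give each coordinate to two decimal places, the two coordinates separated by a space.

A=(0,0), D=(9.00,0)
θ=46°: B = A + 4.00·(cos46°, sin46°) = (2.7786, 2.8774)
θ=46°: |BD| = 6.8545
θ=46°: circle(B,7.00) ∩ circle(D,6.00): a=4.3755, h=5.4639
θ=46°:   candidates: C₊=(9.0436,5.9998) cross=37.453; C₋=(4.4564,-3.9186) cross=-37.453
θ=46°:   branch - wants cross < 0 → take C=(4.4564,-3.9186) (cross=-37.453)
θ=46°: ex = (C−B)/|BC| = (0.2397,-0.9709); ey = (0.9709,0.2397)
θ=46°: P = B + -3.30·ex + 1.37·ey = (3.3178,6.4095)
θ=206°: B = A + 4.00·(cos206°, sin206°) = (-3.5952, -1.7535)
θ=206°: |BD| = 12.7166
θ=206°: circle(B,7.00) ∩ circle(D,6.00): a=6.8695, h=1.3455
θ=206°:   candidates: C₊=(3.0231,0.5264) cross=17.111; C₋=(3.3942,-2.1389) cross=-17.111
θ=206°:   branch - wants cross < 0 → take C=(3.3942,-2.1389) (cross=-17.111)
θ=206°: ex = (C−B)/|BC| = (0.9985,-0.0551); ey = (0.0551,0.9985)
θ=206°: P = B + -3.30·ex + 1.37·ey = (-6.8147,-0.2039)

θ=46°: 3.32 6.41
θ=206°: -6.81 -0.20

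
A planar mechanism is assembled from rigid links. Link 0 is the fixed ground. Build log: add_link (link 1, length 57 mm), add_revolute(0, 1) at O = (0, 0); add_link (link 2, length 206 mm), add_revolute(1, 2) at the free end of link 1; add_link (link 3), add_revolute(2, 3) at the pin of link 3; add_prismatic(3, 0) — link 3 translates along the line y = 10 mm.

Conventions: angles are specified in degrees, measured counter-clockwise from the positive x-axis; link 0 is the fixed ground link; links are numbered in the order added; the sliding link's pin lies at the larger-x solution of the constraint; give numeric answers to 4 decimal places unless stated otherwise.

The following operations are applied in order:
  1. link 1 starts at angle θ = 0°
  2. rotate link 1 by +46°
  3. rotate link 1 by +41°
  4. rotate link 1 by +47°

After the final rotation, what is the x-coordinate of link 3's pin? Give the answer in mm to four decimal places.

geometry: r = 57 mm, L = 206 mm, e = 10 mm; θ starts at 0°
rotate link 1 by +46°: θ ← 0° +46° = 46°
rotate link 1 by +41°: θ ← 46° +41° = 87°
rotate link 1 by +47°: θ ← 87° +47° = 134°
crank pin P = (r cos θ, r sin θ) = (-39.595527, 41.002369)
h = r sin θ − e = 41.002369 − 10 = 31.002369
x = r cos θ + √(L² − h²) = -39.595527 + 203.653758 = 164.058231

164.0582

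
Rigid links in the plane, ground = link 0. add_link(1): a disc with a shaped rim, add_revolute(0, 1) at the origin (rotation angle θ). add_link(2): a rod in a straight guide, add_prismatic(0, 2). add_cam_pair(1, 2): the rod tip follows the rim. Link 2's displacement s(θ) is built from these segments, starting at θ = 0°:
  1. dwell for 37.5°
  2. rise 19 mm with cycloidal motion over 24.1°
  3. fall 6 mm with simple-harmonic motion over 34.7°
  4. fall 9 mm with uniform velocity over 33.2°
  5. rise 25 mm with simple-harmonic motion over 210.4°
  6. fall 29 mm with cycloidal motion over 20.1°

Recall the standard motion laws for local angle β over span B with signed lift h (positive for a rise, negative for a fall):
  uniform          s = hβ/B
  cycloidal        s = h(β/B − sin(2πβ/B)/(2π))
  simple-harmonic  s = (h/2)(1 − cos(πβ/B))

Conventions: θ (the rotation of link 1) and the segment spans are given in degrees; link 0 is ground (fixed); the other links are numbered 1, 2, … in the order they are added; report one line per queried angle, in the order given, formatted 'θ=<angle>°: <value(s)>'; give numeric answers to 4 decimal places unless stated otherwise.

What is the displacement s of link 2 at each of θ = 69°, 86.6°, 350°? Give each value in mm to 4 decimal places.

segment 1 (0° to 37.5°, dwell): s unchanged at 0.0000
segment 2 (37.5° to 61.6°, cycloidal, h = 19) is passed completely: s = 0.0000 + (19) = 19.0000
θ = 69° falls in segment 3 (61.6° to 96.3°, simple-harmonic, h = -6): β = 69 − 61.6 = 7.4°, B = 34.7°; Δs = -6/2·(1 − cos(π·0.2133)) = -0.6485; s = 19.0000 − 0.6485 = 18.3515
θ = 86.6° falls in segment 3 (61.6° to 96.3°, simple-harmonic, h = -6): β = 86.6 − 61.6 = 25°, B = 34.7°; Δs = -6/2·(1 − cos(π·0.7205)) = -4.9156; s = 19.0000 − 4.9156 = 14.0844
segment 3 (61.6° to 96.3°, simple-harmonic, h = -6) is passed completely: s = 19.0000 + (-6) = 13.0000
segment 4 (96.3° to 129.5°, uniform, h = -9) is passed completely: s = 13.0000 + (-9) = 4.0000
segment 5 (129.5° to 339.9°, simple-harmonic, h = 25) is passed completely: s = 4.0000 + (25) = 29.0000
θ = 350° falls in segment 6 (339.9° to 360°, cycloidal, h = -29): β = 350 − 339.9 = 10.1°, B = 20.1°; Δs = -29·(0.5025 − sin(2π·0.5025)/(2π)) = -14.6443; s = 29.0000 − 14.6443 = 14.3557

θ=69°: 18.3515
θ=86.6°: 14.0844
θ=350°: 14.3557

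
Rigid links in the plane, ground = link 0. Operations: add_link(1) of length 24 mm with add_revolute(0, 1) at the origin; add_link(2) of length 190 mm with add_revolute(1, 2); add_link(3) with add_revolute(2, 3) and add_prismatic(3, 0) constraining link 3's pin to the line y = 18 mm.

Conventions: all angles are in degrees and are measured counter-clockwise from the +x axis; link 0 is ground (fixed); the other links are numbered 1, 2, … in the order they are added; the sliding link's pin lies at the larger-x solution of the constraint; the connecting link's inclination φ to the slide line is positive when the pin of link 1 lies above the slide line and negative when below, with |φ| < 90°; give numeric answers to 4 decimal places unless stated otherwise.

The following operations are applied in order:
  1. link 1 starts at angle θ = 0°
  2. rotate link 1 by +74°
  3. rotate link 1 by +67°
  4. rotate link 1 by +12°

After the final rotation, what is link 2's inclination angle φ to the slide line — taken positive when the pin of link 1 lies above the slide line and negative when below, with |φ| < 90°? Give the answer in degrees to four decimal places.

geometry: r = 24 mm, L = 190 mm, e = 18 mm; θ starts at 0°
rotate link 1 by +74°: θ ← 0° +74° = 74°
rotate link 1 by +67°: θ ← 74° +67° = 141°
rotate link 1 by +12°: θ ← 141° +12° = 153°
h = r sin θ − e = 10.895772 − 18 = -7.104228
sin φ = h / L = -7.104228 / 190 = -0.03739067
φ = arcsin(-0.03739067) = -2.142827°

-2.1428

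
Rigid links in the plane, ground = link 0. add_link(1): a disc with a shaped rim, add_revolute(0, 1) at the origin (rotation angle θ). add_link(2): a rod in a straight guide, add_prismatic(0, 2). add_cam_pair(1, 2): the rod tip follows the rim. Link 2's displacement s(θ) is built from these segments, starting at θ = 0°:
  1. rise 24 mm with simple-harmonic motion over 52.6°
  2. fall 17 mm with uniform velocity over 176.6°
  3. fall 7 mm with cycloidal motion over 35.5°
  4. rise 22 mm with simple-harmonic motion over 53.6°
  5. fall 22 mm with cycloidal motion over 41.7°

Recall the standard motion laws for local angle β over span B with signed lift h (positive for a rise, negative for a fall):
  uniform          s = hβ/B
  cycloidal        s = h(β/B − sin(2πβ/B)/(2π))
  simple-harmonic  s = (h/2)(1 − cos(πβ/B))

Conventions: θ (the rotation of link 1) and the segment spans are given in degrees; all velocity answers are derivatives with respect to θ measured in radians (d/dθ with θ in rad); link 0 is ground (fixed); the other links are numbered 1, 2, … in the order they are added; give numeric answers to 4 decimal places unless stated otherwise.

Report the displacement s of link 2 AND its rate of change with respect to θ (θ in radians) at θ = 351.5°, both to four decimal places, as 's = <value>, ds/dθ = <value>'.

segment 1 (0° to 52.6°, simple-harmonic, h = 24) is passed completely: s = 0.0000 + (24) = 24.0000
segment 2 (52.6° to 229.2°, uniform, h = -17) is passed completely: s = 24.0000 + (-17) = 7.0000
segment 3 (229.2° to 264.7°, cycloidal, h = -7) is passed completely: s = 7.0000 + (-7) = 0.0000
segment 4 (264.7° to 318.3°, simple-harmonic, h = 22) is passed completely: s = 0.0000 + (22) = 22.0000
θ = 351.5° falls in segment 5 (318.3° to 360°, cycloidal, h = -22): β = 351.5 − 318.3 = 33.2°, B = 41.7°; Δs = -22·(0.7962 − sin(2π·0.7962)/(2π)) = -20.8707; s = 22.0000 − 20.8707 = 1.1293
velocity in seg [318.3°–360°] (cycloidal), θ in radians: β = 33.2° = 0.5794 rad, B = 41.7° = 0.7278 rad; ds/dθ = (h/B)(1 − cos(2πβ/B)) = ((-22)/0.7278)(1 − cos(2π·0.7962)) = -21.582748 mm/rad

s = 1.1293, ds/dθ = -21.5827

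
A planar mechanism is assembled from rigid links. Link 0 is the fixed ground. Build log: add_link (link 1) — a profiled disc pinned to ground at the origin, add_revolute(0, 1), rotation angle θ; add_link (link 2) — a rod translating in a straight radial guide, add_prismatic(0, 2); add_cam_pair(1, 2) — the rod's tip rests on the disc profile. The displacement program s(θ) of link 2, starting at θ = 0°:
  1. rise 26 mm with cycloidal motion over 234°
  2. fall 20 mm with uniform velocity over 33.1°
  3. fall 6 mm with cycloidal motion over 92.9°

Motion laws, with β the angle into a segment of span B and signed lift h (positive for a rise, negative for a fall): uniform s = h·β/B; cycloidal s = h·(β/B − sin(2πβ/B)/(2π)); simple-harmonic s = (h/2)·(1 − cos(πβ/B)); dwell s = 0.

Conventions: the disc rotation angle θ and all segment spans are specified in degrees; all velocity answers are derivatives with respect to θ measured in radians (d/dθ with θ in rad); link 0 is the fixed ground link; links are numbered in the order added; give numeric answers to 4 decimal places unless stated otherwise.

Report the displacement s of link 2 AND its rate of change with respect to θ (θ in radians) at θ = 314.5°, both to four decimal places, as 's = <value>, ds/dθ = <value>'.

seg 1 [0°–234°] cycloidal, h=26: full span → s += 26 → s = 26.0000
seg 2 [234°–267.1°] uniform, h=-20: full span → s += -20 → s = 6.0000
seg 3 [267.1°–360°] cycloidal, h=-6: θ=314.5° here. β=47.4, B=92.9. -6·(0.5102 − sin(2π·0.5102)/(2π)) = -3.1227 → s = 2.8773
velocity in seg [267.1°–360°] (cycloidal), θ in radians: β = 47.4° = 0.8273 rad, B = 92.9° = 1.6214 rad; ds/dθ = (h/B)(1 − cos(2πβ/B)) = ((-6)/1.6214)(1 − cos(2π·0.5102)) = -7.393326 mm/rad

s = 2.8773, ds/dθ = -7.3933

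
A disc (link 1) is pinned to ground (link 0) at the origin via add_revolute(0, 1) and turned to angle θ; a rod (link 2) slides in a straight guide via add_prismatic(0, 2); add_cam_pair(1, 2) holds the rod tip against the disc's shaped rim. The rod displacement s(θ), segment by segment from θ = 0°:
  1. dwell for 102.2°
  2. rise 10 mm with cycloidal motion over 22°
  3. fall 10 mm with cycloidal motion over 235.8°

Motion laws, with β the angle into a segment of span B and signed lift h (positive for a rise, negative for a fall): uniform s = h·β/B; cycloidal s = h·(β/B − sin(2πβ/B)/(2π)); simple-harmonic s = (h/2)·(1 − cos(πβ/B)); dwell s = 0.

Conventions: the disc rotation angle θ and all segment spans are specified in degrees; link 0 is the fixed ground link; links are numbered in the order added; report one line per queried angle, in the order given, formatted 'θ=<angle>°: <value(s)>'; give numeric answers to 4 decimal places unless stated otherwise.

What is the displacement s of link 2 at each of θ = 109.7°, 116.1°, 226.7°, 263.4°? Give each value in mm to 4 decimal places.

segment 1 (0° to 102.2°, dwell): s unchanged at 0.0000
θ = 109.7° falls in segment 2 (102.2° to 124.2°, cycloidal, h = 10): β = 109.7 − 102.2 = 7.5°, B = 22°; Δs = 10·(0.3409 − sin(2π·0.3409)/(2π)) = 2.0702; s = 0.0000 + 2.0702 = 2.0702
θ = 116.1° falls in segment 2 (102.2° to 124.2°, cycloidal, h = 10): β = 116.1 − 102.2 = 13.9°, B = 22°; Δs = 10·(0.6318 − sin(2π·0.6318)/(2π)) = 7.4907; s = 0.0000 + 7.4907 = 7.4907
segment 2 (102.2° to 124.2°, cycloidal, h = 10) is passed completely: s = 0.0000 + (10) = 10.0000
θ = 226.7° falls in segment 3 (124.2° to 360°, cycloidal, h = -10): β = 226.7 − 124.2 = 102.5°, B = 235.8°; Δs = -10·(0.4347 − sin(2π·0.4347)/(2π)) = -3.7120; s = 10.0000 − 3.7120 = 6.2880
θ = 263.4° falls in segment 3 (124.2° to 360°, cycloidal, h = -10): β = 263.4 − 124.2 = 139.2°, B = 235.8°; Δs = -10·(0.5903 − sin(2π·0.5903)/(2π)) = -6.7589; s = 10.0000 − 6.7589 = 3.2411

θ=109.7°: 2.0702
θ=116.1°: 7.4907
θ=226.7°: 6.2880
θ=263.4°: 3.2411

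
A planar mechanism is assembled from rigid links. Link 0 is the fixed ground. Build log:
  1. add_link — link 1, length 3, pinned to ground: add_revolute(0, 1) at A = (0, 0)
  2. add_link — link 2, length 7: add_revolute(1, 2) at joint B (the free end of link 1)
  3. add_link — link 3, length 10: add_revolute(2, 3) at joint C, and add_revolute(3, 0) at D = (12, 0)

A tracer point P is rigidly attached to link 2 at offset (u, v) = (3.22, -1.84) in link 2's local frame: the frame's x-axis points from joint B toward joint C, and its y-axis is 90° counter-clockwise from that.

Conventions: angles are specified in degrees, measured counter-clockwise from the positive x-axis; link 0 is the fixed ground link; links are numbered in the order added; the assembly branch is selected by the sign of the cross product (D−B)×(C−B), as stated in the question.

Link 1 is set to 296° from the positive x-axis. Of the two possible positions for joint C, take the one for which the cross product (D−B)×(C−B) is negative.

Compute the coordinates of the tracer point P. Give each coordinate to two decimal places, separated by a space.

A=(0,0), D=(12.00,0)
B = A + 3.00·(cos296°, sin296°) = (1.3151, -2.6964)
|BD| = 11.0199
circle(B,7.00) ∩ circle(D,10.00): a=3.1959, h=6.2278
  candidates: C₊=(2.8900,4.1241) cross=68.630; C₋=(5.9377,-7.9529) cross=-68.630
  branch - wants cross < 0 → take C=(5.9377,-7.9529) (cross=-68.630)
ex = (C−B)/|BC| = (0.6604,-0.7509); ey = (0.7509,0.6604)
P = B + 3.22·ex + -1.84·ey = (2.0598,-6.3295)

2.06 -6.33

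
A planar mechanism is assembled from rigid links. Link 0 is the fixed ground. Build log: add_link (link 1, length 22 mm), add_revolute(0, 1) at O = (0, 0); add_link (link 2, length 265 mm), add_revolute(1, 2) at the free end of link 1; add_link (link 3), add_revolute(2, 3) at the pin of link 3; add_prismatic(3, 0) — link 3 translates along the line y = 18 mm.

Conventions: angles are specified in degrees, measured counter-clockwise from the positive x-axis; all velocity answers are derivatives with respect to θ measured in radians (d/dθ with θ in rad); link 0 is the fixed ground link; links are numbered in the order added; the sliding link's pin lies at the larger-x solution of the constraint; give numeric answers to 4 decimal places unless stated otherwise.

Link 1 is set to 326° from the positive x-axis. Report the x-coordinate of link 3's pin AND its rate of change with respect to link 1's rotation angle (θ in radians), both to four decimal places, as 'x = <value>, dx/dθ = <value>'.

geometry: r = 22 mm, L = 265 mm, e = 18 mm
crank pin P = (r cos θ, r sin θ) = (18.238827, -12.302244)
h = r sin θ − e = -12.302244 − 18 = -30.302244
x = r cos θ + √(L² − h²) = 18.238827 + 263.261797 = 281.500624
dx/dθ = −r sin θ − h·r cos θ/√(L² − h²) (θ in radians; h = -30.302244) = 14.401589

x = 281.5006, dx/dθ = 14.4016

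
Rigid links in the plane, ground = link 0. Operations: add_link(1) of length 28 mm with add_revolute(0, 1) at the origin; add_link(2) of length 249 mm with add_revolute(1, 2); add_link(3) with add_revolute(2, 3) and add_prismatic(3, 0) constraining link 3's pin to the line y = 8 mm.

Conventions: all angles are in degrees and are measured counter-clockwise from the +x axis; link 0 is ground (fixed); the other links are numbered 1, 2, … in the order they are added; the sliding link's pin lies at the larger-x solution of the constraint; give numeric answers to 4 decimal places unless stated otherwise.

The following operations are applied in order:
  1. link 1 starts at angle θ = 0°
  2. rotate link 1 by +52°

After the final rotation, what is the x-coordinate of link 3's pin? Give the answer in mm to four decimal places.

geometry: r = 28 mm, L = 249 mm, e = 8 mm; θ starts at 0°
rotate link 1 by +52°: θ ← 0° +52° = 52°
crank pin P = (r cos θ, r sin θ) = (17.238521, 22.064301)
h = r sin θ − e = 22.064301 − 8 = 14.064301
x = r cos θ + √(L² − h²) = 17.238521 + 248.602485 = 265.841006

265.8410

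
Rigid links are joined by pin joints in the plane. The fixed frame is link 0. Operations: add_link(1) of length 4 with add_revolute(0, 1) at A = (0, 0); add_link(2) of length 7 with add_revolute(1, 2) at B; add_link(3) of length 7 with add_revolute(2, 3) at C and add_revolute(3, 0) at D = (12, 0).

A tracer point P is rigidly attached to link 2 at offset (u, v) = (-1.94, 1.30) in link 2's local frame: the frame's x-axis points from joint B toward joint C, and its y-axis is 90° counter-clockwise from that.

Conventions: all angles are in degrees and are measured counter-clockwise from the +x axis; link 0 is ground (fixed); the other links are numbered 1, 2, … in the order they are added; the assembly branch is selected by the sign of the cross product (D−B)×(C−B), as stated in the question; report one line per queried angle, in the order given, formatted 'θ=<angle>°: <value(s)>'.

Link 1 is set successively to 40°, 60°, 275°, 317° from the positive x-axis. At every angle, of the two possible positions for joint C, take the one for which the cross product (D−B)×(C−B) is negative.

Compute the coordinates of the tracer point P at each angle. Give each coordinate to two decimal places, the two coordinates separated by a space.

A=(0,0), D=(12.00,0)
θ=40°: B = A + 4.00·(cos40°, sin40°) = (3.0642, 2.5712)
θ=40°: |BD| = 9.2984
θ=40°: circle(B,7.00) ∩ circle(D,7.00): a=4.6492, h=5.2331
θ=40°:   candidates: C₊=(8.9791,6.3146) cross=48.659; C₋=(6.0851,-3.7435) cross=-48.659
θ=40°:   branch - wants cross < 0 → take C=(6.0851,-3.7435) (cross=-48.659)
θ=40°: ex = (C−B)/|BC| = (0.4316,-0.9021); ey = (0.9021,0.4316)
θ=40°: P = B + -1.94·ex + 1.30·ey = (3.3997,4.8822)
θ=60°: B = A + 4.00·(cos60°, sin60°) = (2.0000, 3.4641)
θ=60°: |BD| = 10.5830
θ=60°: circle(B,7.00) ∩ circle(D,7.00): a=5.2915, h=4.5826
θ=60°:   candidates: C₊=(8.5000,6.0622) cross=48.497; C₋=(5.5000,-2.5981) cross=-48.497
θ=60°:   branch - wants cross < 0 → take C=(5.5000,-2.5981) (cross=-48.497)
θ=60°: ex = (C−B)/|BC| = (0.5000,-0.8660); ey = (0.8660,0.5000)
θ=60°: P = B + -1.94·ex + 1.30·ey = (2.1558,5.7942)
θ=275°: B = A + 4.00·(cos275°, sin275°) = (0.3486, -3.9848)
θ=275°: |BD| = 12.3139
θ=275°: circle(B,7.00) ∩ circle(D,7.00): a=6.1570, h=3.3304
θ=275°:   candidates: C₊=(5.0966,1.1588) cross=41.011; C₋=(7.2520,-5.1436) cross=-41.011
θ=275°:   branch - wants cross < 0 → take C=(7.2520,-5.1436) (cross=-41.011)
θ=275°: ex = (C−B)/|BC| = (0.9862,-0.1655); ey = (0.1655,0.9862)
θ=275°: P = B + -1.94·ex + 1.30·ey = (-1.3494,-2.3816)
θ=317°: B = A + 4.00·(cos317°, sin317°) = (2.9254, -2.7280)
θ=317°: |BD| = 9.4758
θ=317°: circle(B,7.00) ∩ circle(D,7.00): a=4.7379, h=5.1529
θ=317°:   candidates: C₊=(5.9792,3.5708) cross=48.828; C₋=(8.9462,-6.2987) cross=-48.828
θ=317°:   branch - wants cross < 0 → take C=(8.9462,-6.2987) (cross=-48.828)
θ=317°: ex = (C−B)/|BC| = (0.8601,-0.5101); ey = (0.5101,0.8601)
θ=317°: P = B + -1.94·ex + 1.30·ey = (1.9199,-0.6202)

θ=40°: 3.40 4.88
θ=60°: 2.16 5.79
θ=275°: -1.35 -2.38
θ=317°: 1.92 -0.62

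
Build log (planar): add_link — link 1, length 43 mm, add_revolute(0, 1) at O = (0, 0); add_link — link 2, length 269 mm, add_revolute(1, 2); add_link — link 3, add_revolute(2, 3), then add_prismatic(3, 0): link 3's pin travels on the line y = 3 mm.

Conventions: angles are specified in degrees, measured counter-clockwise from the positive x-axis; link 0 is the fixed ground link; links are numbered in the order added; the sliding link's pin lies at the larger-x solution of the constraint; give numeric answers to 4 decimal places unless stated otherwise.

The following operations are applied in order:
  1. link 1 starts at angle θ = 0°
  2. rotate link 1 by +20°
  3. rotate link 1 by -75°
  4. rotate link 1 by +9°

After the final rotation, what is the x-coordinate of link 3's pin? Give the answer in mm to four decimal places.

geometry: r = 43 mm, L = 269 mm, e = 3 mm; θ starts at 0°
rotate link 1 by +20°: θ ← 0° +20° = 20°
rotate link 1 by -75°: θ ← 20° -75° = -55°
rotate link 1 by +9°: θ ← -55° +9° = -46°
crank pin P = (r cos θ, r sin θ) = (29.870310, -30.931611)
h = r sin θ − e = -30.931611 − 3 = -33.931611
x = r cos θ + √(L² − h²) = 29.870310 + 266.851355 = 296.721665

296.7217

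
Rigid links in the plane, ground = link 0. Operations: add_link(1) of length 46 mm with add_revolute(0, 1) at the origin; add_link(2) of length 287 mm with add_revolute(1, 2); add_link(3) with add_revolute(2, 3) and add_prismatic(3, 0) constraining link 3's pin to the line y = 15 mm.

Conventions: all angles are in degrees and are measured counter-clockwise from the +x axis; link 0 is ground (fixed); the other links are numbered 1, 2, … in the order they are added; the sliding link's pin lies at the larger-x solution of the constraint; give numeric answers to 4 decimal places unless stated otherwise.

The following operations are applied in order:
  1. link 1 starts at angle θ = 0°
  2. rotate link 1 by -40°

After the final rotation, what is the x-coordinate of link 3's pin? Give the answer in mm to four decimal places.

geometry: r = 46 mm, L = 287 mm, e = 15 mm; θ starts at 0°
rotate link 1 by -40°: θ ← 0° -40° = -40°
crank pin P = (r cos θ, r sin θ) = (35.238044, -29.568230)
h = r sin θ − e = -29.568230 − 15 = -44.568230
x = r cos θ + √(L² − h²) = 35.238044 + 283.518382 = 318.756426

318.7564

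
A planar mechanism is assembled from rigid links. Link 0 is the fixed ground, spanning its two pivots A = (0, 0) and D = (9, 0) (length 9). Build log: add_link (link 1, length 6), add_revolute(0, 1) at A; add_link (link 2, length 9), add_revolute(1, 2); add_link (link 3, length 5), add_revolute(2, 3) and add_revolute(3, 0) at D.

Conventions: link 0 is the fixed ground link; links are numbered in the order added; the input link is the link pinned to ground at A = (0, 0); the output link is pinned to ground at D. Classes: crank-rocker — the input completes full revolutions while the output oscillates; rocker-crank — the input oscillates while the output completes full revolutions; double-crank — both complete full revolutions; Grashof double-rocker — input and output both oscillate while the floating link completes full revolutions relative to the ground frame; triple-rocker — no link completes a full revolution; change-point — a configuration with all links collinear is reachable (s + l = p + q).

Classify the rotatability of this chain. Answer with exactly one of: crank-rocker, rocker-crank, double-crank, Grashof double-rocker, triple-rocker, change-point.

lengths: ground=9, input=6, coupler=9, output=5
sorted: s=5 (shortest), l=9 (longest), p+q=15
s + l = 14 vs p + q = 15
s + l < p + q (Grashof) with shortest = output link → rocker-crank

rocker-crank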